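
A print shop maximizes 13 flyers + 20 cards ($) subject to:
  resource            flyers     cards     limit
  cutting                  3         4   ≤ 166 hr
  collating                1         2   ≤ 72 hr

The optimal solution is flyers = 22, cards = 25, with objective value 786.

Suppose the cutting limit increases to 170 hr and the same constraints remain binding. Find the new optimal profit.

798

At the optimum: cutting uses 166 of 166 (binding); collating uses 72 of 72 (binding).
The binding rows give the dual system: 3·y_cutting + 1·y_collating = 13 and 4·y_cutting + 2·y_collating = 20.
Solving: y_cutting = 3, y_collating = 4.
Δz = y_cutting·Δb = 3 × (4) = 12, so new z* = 786 + 12 = 798.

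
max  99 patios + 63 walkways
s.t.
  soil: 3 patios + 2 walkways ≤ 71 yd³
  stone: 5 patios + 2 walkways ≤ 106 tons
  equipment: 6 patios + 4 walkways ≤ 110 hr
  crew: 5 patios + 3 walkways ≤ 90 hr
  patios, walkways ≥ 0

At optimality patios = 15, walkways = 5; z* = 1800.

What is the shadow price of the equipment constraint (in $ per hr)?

At the optimum: soil uses 55 of 71 (slack = 16); stone uses 85 of 106 (slack = 21); equipment uses 110 of 110 (binding); crew uses 90 of 90 (binding).
By complementary slackness, y = 0 for the non-binding constraints.
The binding rows give the dual system: 6·y_equipment + 5·y_crew = 99 and 4·y_equipment + 3·y_crew = 63.
Solving: y_equipment = 9, y_crew = 9.
Shadow price of equipment = 9.

9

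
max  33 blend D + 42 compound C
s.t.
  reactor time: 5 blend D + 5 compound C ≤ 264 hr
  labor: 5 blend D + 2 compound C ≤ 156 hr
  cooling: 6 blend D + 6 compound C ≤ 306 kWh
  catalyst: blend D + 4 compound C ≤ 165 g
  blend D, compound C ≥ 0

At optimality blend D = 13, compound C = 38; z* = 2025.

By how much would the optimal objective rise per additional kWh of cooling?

At the optimum: reactor time uses 255 of 264 (slack = 9); labor uses 141 of 156 (slack = 15); cooling uses 306 of 306 (binding); catalyst uses 165 of 165 (binding).
By complementary slackness, y = 0 for the non-binding constraints.
The binding rows give the dual system: 6·y_cooling + 1·y_catalyst = 33 and 6·y_cooling + 4·y_catalyst = 42.
This yields shadow prices y_cooling = 5, y_catalyst = 3.
Shadow price of cooling = 5.

5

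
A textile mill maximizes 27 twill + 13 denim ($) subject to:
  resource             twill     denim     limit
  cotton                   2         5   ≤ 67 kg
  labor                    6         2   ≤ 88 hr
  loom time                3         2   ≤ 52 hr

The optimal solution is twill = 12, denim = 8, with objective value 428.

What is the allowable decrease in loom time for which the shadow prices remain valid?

8

Binding constraints: labor, loom time. The basis is B = [[6,2],[3,2]] with det 6.
Per unit decrease in loom time, x* moves by d = (0.3333, -1).
The basis stays optimal until denim reaches 0; allowable decrease = 8 hr.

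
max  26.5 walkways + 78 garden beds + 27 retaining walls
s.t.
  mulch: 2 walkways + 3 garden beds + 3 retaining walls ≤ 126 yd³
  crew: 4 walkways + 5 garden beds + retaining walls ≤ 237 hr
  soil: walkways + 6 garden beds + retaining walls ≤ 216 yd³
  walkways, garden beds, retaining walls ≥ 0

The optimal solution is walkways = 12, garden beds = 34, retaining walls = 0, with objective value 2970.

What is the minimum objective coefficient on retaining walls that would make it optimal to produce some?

35.5

At the optimum: mulch uses 126 of 126 (binding); crew uses 218 of 237 (slack = 19); soil uses 216 of 216 (binding).
By complementary slackness, y = 0 for the non-binding constraint.
The binding rows give the dual system: 2·y_mulch + 1·y_soil = 26.5 and 3·y_mulch + 6·y_soil = 78.
This yields shadow prices y_mulch = 9, y_soil = 8.5.
retaining walls enters the basis when its profit ≥ yᵀa₃ = 9·3 + 8.5·1 = 35.5.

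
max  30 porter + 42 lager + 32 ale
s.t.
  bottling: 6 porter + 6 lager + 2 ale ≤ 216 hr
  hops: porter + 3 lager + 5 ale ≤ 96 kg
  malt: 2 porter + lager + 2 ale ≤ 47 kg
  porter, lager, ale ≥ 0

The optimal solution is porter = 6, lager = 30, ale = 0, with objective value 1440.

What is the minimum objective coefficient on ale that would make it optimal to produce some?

38

At the optimum: bottling uses 216 of 216 (binding); hops uses 96 of 96 (binding); malt uses 42 of 47 (slack = 5).
By complementary slackness, y = 0 for the non-binding constraint.
Dual feasibility on the basic columns requires 6·y_bottling + 1·y_hops = 30, 6·y_bottling + 3·y_hops = 42.
This yields shadow prices y_bottling = 4, y_hops = 6.
ale enters the basis when its profit ≥ yᵀa₃ = 4·2 + 6·5 = 38.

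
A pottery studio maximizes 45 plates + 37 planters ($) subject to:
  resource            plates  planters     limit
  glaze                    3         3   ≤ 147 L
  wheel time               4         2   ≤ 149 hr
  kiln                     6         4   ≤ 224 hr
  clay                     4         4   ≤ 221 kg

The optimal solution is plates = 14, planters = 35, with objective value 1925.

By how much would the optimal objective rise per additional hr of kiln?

4

Check each constraint at x*: glaze 147/147 (tight); wheel time 126/149 (slack 23); kiln 224/224 (tight); clay 196/221 (slack 25).
Since wheel time, clay are not tight, their duals are 0.
From A_Bᵀ y = c: 3·y_glaze + 6·y_kiln = 45; 3·y_glaze + 4·y_kiln = 37.
Solving: y_glaze = 7, y_kiln = 4.
Shadow price of kiln = 4.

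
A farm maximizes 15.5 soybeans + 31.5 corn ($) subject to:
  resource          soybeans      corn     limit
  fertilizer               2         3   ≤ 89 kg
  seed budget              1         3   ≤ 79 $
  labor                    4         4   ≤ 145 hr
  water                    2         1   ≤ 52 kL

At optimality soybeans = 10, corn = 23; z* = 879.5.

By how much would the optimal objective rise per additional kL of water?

Binding: fertilizer and seed budget. Non-binding: labor (13 unused), water (9 unused).
Slack constraints have shadow price 0 (complementary slackness).
From A_Bᵀ y = c: 2·y_fertilizer + 1·y_seed budget = 15.5; 3·y_fertilizer + 3·y_seed budget = 31.5.
This yields shadow prices y_fertilizer = 5, y_seed budget = 5.5.
Shadow price of water = 0.

0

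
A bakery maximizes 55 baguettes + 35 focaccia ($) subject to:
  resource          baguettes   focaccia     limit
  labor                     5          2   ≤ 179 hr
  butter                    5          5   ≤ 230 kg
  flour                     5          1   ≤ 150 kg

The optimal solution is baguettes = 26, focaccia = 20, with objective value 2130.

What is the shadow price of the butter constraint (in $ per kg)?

Check each constraint at x*: labor 170/179 (slack 9); butter 230/230 (tight); flour 150/150 (tight).
Since labor is not tight, its dual is 0.
Dual feasibility on the basic columns requires 5·y_butter + 5·y_flour = 55, 5·y_butter + 1·y_flour = 35.
→ y_butter = 6 and y_flour = 5.
Shadow price of butter = 6.

6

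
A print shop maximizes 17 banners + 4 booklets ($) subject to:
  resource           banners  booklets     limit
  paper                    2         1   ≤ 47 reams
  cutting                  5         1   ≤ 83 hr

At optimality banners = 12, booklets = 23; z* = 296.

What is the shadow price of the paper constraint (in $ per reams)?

Both paper and cutting are binding at x*.
From A_Bᵀ y = c: 2·y_paper + 5·y_cutting = 17; 1·y_paper + 1·y_cutting = 4.
Solving: y_paper = 1, y_cutting = 3.
Shadow price of paper = 1.

1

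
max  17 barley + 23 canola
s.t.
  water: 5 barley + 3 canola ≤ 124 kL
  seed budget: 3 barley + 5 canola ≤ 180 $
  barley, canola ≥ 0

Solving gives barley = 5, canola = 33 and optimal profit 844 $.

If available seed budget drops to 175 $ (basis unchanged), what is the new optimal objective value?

Both water and seed budget are binding at x*.
From A_Bᵀ y = c: 5·y_water + 3·y_seed budget = 17; 3·y_water + 5·y_seed budget = 23.
→ y_water = 1 and y_seed budget = 4.
Δz = y_seed budget·Δb = 4 × (-5) = -20, so new z* = 844 − 20 = 824.

824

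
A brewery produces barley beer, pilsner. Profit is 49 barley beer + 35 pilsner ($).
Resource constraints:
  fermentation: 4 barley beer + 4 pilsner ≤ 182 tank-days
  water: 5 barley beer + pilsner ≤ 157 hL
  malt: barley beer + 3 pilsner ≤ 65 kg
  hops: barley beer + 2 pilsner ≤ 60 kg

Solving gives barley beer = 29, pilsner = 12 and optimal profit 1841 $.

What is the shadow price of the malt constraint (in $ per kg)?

At the optimum: fermentation uses 164 of 182 (slack = 18); water uses 157 of 157 (binding); malt uses 65 of 65 (binding); hops uses 53 of 60 (slack = 7).
Slack constraints have shadow price 0 (complementary slackness).
From A_Bᵀ y = c: 5·y_water + 1·y_malt = 49; 1·y_water + 3·y_malt = 35.
This yields shadow prices y_water = 8, y_malt = 9.
Shadow price of malt = 9.

9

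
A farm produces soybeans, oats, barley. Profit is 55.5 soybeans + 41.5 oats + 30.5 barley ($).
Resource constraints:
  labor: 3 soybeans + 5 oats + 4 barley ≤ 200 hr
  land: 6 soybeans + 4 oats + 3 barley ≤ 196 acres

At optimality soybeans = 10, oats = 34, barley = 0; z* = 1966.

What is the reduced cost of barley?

Check each constraint at x*: labor 200/200 (tight); land 196/196 (tight).
Dual feasibility on the basic columns requires 3·y_labor + 6·y_land = 55.5, 5·y_labor + 4·y_land = 41.5.
This yields shadow prices y_labor = 1.5, y_land = 8.5.
Reduced cost of barley: c₃ − yᵀa₃ = 30.5 − (1.5·4 + 8.5·3) = 30.5 − 31.5 = -1.

-1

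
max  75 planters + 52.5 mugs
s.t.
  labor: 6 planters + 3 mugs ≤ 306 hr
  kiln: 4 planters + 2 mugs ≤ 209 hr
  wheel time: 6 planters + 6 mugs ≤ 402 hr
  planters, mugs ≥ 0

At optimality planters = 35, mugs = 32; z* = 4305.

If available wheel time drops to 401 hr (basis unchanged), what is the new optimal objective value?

Binding: labor and wheel time. Non-binding: kiln (5 unused).
By complementary slackness, y = 0 for the non-binding constraint.
Dual feasibility on the basic columns requires 6·y_labor + 6·y_wheel time = 75, 3·y_labor + 6·y_wheel time = 52.5.
Solving: y_labor = 7.5, y_wheel time = 5.
Δz = y_wheel time·Δb = 5 × (-1) = -5, so new z* = 4305 − 5 = 4300.

4300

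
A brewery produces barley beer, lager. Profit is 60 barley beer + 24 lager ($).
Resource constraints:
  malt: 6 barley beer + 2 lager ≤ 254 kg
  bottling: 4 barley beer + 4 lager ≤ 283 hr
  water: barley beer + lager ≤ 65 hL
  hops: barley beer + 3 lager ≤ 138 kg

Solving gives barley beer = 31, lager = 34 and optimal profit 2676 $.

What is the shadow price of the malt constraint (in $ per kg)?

Check each constraint at x*: malt 254/254 (tight); bottling 260/283 (slack 23); water 65/65 (tight); hops 133/138 (slack 5).
By complementary slackness, y = 0 for the non-binding constraints.
The binding rows give the dual system: 6·y_malt + 1·y_water = 60 and 2·y_malt + 1·y_water = 24.
→ y_malt = 9 and y_water = 6.
Shadow price of malt = 9.

9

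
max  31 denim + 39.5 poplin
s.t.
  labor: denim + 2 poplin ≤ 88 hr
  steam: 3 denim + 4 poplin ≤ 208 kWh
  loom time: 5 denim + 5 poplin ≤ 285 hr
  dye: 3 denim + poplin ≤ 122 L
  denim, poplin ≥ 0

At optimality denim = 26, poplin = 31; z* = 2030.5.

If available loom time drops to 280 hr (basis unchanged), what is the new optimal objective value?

2008

Check each constraint at x*: labor 88/88 (tight); steam 202/208 (slack 6); loom time 285/285 (tight); dye 109/122 (slack 13).
By complementary slackness, y = 0 for the non-binding constraints.
The binding rows give the dual system: 1·y_labor + 5·y_loom time = 31 and 2·y_labor + 5·y_loom time = 39.5.
→ y_labor = 8.5 and y_loom time = 4.5.
Δz = y_loom time·Δb = 4.5 × (-5) = -22.5, so new z* = 2030.5 − 22.5 = 2008.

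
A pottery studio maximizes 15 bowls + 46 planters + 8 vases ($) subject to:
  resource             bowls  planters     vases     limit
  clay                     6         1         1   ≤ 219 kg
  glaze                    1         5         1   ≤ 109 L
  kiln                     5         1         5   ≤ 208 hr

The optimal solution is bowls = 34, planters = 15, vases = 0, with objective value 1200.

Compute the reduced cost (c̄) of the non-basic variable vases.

At the optimum: clay uses 219 of 219 (binding); glaze uses 109 of 109 (binding); kiln uses 185 of 208 (slack = 23).
By complementary slackness, y = 0 for the non-binding constraint.
From A_Bᵀ y = c: 6·y_clay + 1·y_glaze = 15; 1·y_clay + 5·y_glaze = 46.
Solving: y_clay = 1, y_glaze = 9.
Reduced cost of vases: c₃ − yᵀa₃ = 8 − (1·1 + 9·1) = 8 − 10 = -2.

-2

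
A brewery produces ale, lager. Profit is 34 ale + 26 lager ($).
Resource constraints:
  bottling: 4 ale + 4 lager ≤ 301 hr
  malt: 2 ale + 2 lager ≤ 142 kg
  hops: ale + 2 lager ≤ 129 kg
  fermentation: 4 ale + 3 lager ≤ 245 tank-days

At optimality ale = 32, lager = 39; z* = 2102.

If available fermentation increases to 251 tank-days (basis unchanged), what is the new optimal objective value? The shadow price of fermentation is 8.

2150

Δb = 6, so new z* = 2102 + (8)·(6) = 2102 + 48 = 2150.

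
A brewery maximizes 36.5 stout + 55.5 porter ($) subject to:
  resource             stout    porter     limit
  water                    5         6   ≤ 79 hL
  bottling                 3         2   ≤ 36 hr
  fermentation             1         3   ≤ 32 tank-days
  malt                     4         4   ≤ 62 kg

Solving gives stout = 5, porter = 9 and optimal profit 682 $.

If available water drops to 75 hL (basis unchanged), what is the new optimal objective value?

658

Check each constraint at x*: water 79/79 (tight); bottling 33/36 (slack 3); fermentation 32/32 (tight); malt 56/62 (slack 6).
Slack constraints have shadow price 0 (complementary slackness).
Dual feasibility on the basic columns requires 5·y_water + 1·y_fermentation = 36.5, 6·y_water + 3·y_fermentation = 55.5.
This yields shadow prices y_water = 6, y_fermentation = 6.5.
Δz = y_water·Δb = 6 × (-4) = -24, so new z* = 682 − 24 = 658.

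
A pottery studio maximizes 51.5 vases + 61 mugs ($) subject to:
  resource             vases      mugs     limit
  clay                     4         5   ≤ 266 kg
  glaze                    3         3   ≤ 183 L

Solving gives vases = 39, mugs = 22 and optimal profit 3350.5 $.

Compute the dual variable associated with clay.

9.5

Both clay and glaze are binding at x*.
Dual feasibility on the basic columns requires 4·y_clay + 3·y_glaze = 51.5, 5·y_clay + 3·y_glaze = 61.
This yields shadow prices y_clay = 9.5, y_glaze = 4.5.
Shadow price of clay = 9.5.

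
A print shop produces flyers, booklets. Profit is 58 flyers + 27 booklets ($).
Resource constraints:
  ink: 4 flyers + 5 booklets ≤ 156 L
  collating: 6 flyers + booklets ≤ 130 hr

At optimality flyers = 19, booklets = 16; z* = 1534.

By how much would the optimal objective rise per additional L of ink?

At the optimum: ink uses 156 of 156 (binding); collating uses 130 of 130 (binding).
The binding rows give the dual system: 4·y_ink + 6·y_collating = 58 and 5·y_ink + 1·y_collating = 27.
This yields shadow prices y_ink = 4, y_collating = 7.
Shadow price of ink = 4.

4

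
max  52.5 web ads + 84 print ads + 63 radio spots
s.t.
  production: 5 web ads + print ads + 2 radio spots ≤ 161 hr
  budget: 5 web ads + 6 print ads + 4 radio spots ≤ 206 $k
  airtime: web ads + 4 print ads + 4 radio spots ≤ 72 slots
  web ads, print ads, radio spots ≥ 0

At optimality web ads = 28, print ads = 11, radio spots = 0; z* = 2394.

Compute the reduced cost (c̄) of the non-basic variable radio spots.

-3

At the optimum: production uses 151 of 161 (slack = 10); budget uses 206 of 206 (binding); airtime uses 72 of 72 (binding).
Slack constraints have shadow price 0 (complementary slackness).
The binding rows give the dual system: 5·y_budget + 1·y_airtime = 52.5 and 6·y_budget + 4·y_airtime = 84.
→ y_budget = 9 and y_airtime = 7.5.
Reduced cost of radio spots: c₃ − yᵀa₃ = 63 − (9·4 + 7.5·4) = 63 − 66 = -3.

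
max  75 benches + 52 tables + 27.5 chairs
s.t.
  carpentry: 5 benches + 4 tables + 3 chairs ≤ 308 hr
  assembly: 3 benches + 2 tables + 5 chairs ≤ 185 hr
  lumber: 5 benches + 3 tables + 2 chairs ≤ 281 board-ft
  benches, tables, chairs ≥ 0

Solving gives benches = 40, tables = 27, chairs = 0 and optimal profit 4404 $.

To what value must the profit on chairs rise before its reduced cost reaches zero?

37

Binding: carpentry and lumber. Non-binding: assembly (11 unused).
Slack constraints have shadow price 0 (complementary slackness).
The binding rows give the dual system: 5·y_carpentry + 5·y_lumber = 75 and 4·y_carpentry + 3·y_lumber = 52.
Solving: y_carpentry = 7, y_lumber = 8.
chairs enters the basis when its profit ≥ yᵀa₃ = 7·3 + 8·2 = 37.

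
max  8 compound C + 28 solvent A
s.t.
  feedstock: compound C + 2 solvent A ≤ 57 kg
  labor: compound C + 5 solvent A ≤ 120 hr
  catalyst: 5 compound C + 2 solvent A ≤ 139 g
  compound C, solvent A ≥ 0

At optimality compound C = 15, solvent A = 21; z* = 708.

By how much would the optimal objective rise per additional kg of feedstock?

Binding: feedstock and labor. Non-binding: catalyst (22 unused).
By complementary slackness, y = 0 for the non-binding constraint.
Dual feasibility on the basic columns requires 1·y_feedstock + 1·y_labor = 8, 2·y_feedstock + 5·y_labor = 28.
This yields shadow prices y_feedstock = 4, y_labor = 4.
Shadow price of feedstock = 4.

4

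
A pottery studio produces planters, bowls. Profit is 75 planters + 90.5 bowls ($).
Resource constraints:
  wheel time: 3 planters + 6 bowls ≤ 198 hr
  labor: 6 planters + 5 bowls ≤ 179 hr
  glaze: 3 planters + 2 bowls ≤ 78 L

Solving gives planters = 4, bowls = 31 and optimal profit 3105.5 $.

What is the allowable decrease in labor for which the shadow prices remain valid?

Binding constraints: wheel time, labor. The basis is B = [[3,6],[6,5]] with det -21.
Per unit decrease in labor, x* moves by d = (-0.2857, 0.1429).
The basis stays optimal until planters reaches 0; allowable decrease = 14 hr.

14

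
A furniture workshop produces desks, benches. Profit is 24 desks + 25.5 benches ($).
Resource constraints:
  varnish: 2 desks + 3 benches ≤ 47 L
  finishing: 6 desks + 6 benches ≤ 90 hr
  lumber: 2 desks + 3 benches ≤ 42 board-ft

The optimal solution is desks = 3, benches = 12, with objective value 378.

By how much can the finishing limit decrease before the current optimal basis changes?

Binding constraints: finishing, lumber. The basis is B = [[6,6],[2,3]] with det 6.
Per unit decrease in finishing, x* moves by d = (-0.5, 0.3333).
The basis stays optimal until desks reaches 0; allowable decrease = 6 hr.

6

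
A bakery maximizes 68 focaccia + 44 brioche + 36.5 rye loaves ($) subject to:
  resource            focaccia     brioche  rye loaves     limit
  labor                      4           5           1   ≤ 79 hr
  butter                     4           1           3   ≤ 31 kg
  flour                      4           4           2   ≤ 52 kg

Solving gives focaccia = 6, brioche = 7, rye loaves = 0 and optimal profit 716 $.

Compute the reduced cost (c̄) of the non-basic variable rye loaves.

Binding: butter and flour. Non-binding: labor (20 unused).
By complementary slackness, y = 0 for the non-binding constraint.
The binding rows give the dual system: 4·y_butter + 4·y_flour = 68 and 1·y_butter + 4·y_flour = 44.
→ y_butter = 8 and y_flour = 9.
Reduced cost of rye loaves: c₃ − yᵀa₃ = 36.5 − (8·3 + 9·2) = 36.5 − 42 = -5.5.

-5.5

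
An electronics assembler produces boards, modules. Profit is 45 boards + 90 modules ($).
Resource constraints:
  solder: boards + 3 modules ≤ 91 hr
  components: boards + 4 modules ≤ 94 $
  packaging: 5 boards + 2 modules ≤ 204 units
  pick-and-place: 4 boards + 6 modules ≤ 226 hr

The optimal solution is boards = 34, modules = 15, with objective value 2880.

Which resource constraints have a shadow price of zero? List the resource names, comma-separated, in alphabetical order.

solder: 79/91 (slack 12)
components: 94/94 (binding)
packaging: 200/204 (slack 4)
pick-and-place: 226/226 (binding)
By complementary slackness, a constraint with positive slack has shadow price 0 → packaging, solder.

packaging, solder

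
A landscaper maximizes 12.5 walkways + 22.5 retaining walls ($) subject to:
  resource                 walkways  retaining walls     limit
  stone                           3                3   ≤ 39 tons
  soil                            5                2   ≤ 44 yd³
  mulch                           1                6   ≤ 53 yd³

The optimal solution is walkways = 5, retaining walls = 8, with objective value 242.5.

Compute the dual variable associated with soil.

At the optimum: stone uses 39 of 39 (binding); soil uses 41 of 44 (slack = 3); mulch uses 53 of 53 (binding).
By complementary slackness, y = 0 for the non-binding constraint.
From A_Bᵀ y = c: 3·y_stone + 1·y_mulch = 12.5; 3·y_stone + 6·y_mulch = 22.5.
→ y_stone = 3.5 and y_mulch = 2.
Shadow price of soil = 0.

0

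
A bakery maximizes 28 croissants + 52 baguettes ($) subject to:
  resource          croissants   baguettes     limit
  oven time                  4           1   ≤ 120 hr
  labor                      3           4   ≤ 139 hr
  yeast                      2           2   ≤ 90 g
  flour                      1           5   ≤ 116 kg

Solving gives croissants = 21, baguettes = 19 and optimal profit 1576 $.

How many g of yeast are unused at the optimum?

yeast used = 2·21 + 2·19 = 80; slack = 90 − 80 = 10.

10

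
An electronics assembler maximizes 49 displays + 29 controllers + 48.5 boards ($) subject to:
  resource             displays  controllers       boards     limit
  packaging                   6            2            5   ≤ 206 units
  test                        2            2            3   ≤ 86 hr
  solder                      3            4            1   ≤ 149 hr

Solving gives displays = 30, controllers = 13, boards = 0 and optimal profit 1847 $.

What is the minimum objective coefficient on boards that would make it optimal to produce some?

At the optimum: packaging uses 206 of 206 (binding); test uses 86 of 86 (binding); solder uses 142 of 149 (slack = 7).
Since solder is not tight, its dual is 0.
The binding rows give the dual system: 6·y_packaging + 2·y_test = 49 and 2·y_packaging + 2·y_test = 29.
This yields shadow prices y_packaging = 5, y_test = 9.5.
boards enters the basis when its profit ≥ yᵀa₃ = 5·5 + 9.5·3 = 53.5.

53.5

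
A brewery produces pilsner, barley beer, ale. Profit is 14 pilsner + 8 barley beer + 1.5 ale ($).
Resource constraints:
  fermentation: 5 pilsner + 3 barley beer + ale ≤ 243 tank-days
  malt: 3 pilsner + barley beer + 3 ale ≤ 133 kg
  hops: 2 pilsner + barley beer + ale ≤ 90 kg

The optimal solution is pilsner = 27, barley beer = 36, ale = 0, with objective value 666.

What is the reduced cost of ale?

Check each constraint at x*: fermentation 243/243 (tight); malt 117/133 (slack 16); hops 90/90 (tight).
Since malt is not tight, its dual is 0.
The binding rows give the dual system: 5·y_fermentation + 2·y_hops = 14 and 3·y_fermentation + 1·y_hops = 8.
This yields shadow prices y_fermentation = 2, y_hops = 2.
Reduced cost of ale: c₃ − yᵀa₃ = 1.5 − (2·1 + 2·1) = 1.5 − 4 = -2.5.

-2.5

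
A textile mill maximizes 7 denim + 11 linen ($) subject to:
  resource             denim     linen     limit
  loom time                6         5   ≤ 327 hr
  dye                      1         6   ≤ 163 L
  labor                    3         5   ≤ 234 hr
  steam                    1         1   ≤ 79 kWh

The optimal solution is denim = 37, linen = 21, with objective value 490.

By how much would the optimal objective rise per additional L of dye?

1

At the optimum: loom time uses 327 of 327 (binding); dye uses 163 of 163 (binding); labor uses 216 of 234 (slack = 18); steam uses 58 of 79 (slack = 21).
By complementary slackness, y = 0 for the non-binding constraints.
Dual feasibility on the basic columns requires 6·y_loom time + 1·y_dye = 7, 5·y_loom time + 6·y_dye = 11.
→ y_loom time = 1 and y_dye = 1.
Shadow price of dye = 1.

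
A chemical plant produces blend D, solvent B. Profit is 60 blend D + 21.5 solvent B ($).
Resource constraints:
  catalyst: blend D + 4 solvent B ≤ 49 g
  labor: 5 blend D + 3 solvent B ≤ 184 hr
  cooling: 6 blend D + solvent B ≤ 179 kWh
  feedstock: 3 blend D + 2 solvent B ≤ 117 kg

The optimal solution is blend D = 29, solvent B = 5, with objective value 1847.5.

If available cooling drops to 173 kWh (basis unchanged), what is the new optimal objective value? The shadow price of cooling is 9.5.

1790.5

Δb = -6, so new z* = 1847.5 + (9.5)·(-6) = 1847.5 − 57 = 1790.5.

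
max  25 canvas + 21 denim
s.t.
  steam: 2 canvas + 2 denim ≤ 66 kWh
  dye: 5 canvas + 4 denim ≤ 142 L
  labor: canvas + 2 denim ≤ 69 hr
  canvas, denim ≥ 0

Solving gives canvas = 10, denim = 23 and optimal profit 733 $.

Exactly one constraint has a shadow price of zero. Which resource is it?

labor

steam: 66/66 (binding)
dye: 142/142 (binding)
labor: 56/69 (slack 13)
By complementary slackness, a constraint with positive slack has shadow price 0 → labor.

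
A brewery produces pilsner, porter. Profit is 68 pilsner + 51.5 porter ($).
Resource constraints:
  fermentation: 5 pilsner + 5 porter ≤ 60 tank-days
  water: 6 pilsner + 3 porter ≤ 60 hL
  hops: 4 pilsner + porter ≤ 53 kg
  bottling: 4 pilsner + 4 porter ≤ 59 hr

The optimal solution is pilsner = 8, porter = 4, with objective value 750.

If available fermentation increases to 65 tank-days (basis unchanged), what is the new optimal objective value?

785

Check each constraint at x*: fermentation 60/60 (tight); water 60/60 (tight); hops 36/53 (slack 17); bottling 48/59 (slack 11).
Since hops, bottling are not tight, their duals are 0.
Dual feasibility on the basic columns requires 5·y_fermentation + 6·y_water = 68, 5·y_fermentation + 3·y_water = 51.5.
Solving: y_fermentation = 7, y_water = 5.5.
Δz = y_fermentation·Δb = 7 × (5) = 35, so new z* = 750 + 35 = 785.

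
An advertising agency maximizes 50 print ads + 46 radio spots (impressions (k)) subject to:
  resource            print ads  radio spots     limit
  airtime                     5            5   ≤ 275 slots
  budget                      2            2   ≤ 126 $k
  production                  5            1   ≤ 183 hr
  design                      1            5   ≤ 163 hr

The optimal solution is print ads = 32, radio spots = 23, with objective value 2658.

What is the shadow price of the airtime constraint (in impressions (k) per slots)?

Check each constraint at x*: airtime 275/275 (tight); budget 110/126 (slack 16); production 183/183 (tight); design 147/163 (slack 16).
Since budget, design are not tight, their duals are 0.
The binding rows give the dual system: 5·y_airtime + 5·y_production = 50 and 5·y_airtime + 1·y_production = 46.
This yields shadow prices y_airtime = 9, y_production = 1.
Shadow price of airtime = 9.

9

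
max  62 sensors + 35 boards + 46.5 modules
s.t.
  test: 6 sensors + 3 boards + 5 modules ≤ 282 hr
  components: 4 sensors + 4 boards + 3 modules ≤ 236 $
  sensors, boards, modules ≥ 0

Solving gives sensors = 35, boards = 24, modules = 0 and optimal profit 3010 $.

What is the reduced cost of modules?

At the optimum: test uses 282 of 282 (binding); components uses 236 of 236 (binding).
The binding rows give the dual system: 6·y_test + 4·y_components = 62 and 3·y_test + 4·y_components = 35.
→ y_test = 9 and y_components = 2.
Reduced cost of modules: c₃ − yᵀa₃ = 46.5 − (9·5 + 2·3) = 46.5 − 51 = -4.5.

-4.5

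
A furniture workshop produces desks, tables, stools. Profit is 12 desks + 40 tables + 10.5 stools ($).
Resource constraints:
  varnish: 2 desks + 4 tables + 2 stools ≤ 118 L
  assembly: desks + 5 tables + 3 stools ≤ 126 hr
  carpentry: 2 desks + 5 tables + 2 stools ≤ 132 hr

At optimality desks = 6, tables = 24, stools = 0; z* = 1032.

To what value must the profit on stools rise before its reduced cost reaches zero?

20

Binding: assembly and carpentry. Non-binding: varnish (10 unused).
By complementary slackness, y = 0 for the non-binding constraint.
The binding rows give the dual system: 1·y_assembly + 2·y_carpentry = 12 and 5·y_assembly + 5·y_carpentry = 40.
→ y_assembly = 4 and y_carpentry = 4.
stools enters the basis when its profit ≥ yᵀa₃ = 4·3 + 4·2 = 20.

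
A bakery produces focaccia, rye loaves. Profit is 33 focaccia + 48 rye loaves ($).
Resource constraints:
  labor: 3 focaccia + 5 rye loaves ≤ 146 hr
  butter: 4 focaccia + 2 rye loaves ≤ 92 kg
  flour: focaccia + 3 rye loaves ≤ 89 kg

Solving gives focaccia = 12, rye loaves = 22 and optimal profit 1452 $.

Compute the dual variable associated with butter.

1.5

Binding: labor and butter. Non-binding: flour (11 unused).
By complementary slackness, y = 0 for the non-binding constraint.
Dual feasibility on the basic columns requires 3·y_labor + 4·y_butter = 33, 5·y_labor + 2·y_butter = 48.
Solving: y_labor = 9, y_butter = 1.5.
Shadow price of butter = 1.5.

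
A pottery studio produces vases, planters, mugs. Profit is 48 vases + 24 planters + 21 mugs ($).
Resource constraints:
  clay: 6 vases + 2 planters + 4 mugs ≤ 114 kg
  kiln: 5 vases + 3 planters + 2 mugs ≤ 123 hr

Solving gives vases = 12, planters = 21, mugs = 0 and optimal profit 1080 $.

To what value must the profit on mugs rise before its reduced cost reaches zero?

Check each constraint at x*: clay 114/114 (tight); kiln 123/123 (tight).
From A_Bᵀ y = c: 6·y_clay + 5·y_kiln = 48; 2·y_clay + 3·y_kiln = 24.
→ y_clay = 3 and y_kiln = 6.
mugs enters the basis when its profit ≥ yᵀa₃ = 3·4 + 6·2 = 24.

24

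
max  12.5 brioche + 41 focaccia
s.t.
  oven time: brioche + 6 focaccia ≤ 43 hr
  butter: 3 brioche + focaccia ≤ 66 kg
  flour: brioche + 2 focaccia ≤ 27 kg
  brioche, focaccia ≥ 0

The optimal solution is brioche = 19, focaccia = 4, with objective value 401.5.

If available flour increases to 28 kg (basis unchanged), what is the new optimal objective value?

410

Binding: oven time and flour. Non-binding: butter (5 unused).
By complementary slackness, y = 0 for the non-binding constraint.
The binding rows give the dual system: 1·y_oven time + 1·y_flour = 12.5 and 6·y_oven time + 2·y_flour = 41.
This yields shadow prices y_oven time = 4, y_flour = 8.5.
Δz = y_flour·Δb = 8.5 × (1) = 8.5, so new z* = 401.5 + 8.5 = 410.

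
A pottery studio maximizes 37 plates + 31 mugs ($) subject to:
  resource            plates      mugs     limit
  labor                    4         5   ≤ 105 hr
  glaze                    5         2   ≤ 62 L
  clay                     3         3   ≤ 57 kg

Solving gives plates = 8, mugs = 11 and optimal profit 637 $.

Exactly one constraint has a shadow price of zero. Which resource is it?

labor: 87/105 (slack 18)
glaze: 62/62 (binding)
clay: 57/57 (binding)
By complementary slackness, a constraint with positive slack has shadow price 0 → labor.

labor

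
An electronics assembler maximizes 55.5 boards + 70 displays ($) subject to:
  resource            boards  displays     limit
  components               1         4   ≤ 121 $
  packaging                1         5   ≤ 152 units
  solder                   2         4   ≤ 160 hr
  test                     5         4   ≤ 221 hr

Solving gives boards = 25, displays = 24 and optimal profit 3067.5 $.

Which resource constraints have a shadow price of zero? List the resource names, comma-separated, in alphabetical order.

packaging, solder

components: 121/121 (binding)
packaging: 145/152 (slack 7)
solder: 146/160 (slack 14)
test: 221/221 (binding)
By complementary slackness, a constraint with positive slack has shadow price 0 → packaging, solder.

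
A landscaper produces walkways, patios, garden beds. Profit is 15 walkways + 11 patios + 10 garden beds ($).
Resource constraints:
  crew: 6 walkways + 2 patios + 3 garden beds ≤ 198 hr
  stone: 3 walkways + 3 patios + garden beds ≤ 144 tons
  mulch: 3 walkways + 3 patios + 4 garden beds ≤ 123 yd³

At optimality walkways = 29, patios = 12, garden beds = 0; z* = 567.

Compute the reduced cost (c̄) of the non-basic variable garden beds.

Check each constraint at x*: crew 198/198 (tight); stone 123/144 (slack 21); mulch 123/123 (tight).
By complementary slackness, y = 0 for the non-binding constraint.
From A_Bᵀ y = c: 6·y_crew + 3·y_mulch = 15; 2·y_crew + 3·y_mulch = 11.
→ y_crew = 1 and y_mulch = 3.
Reduced cost of garden beds: c₃ − yᵀa₃ = 10 − (1·3 + 3·4) = 10 − 15 = -5.

-5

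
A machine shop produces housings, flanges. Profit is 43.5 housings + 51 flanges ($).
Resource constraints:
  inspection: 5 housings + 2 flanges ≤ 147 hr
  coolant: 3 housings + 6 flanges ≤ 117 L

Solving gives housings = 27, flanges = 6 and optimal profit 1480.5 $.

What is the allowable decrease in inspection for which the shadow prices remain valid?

108

Binding constraints: inspection, coolant. The basis is B = [[5,2],[3,6]] with det 24.
Per unit decrease in inspection, x* moves by d = (-0.25, 0.125).
The basis stays optimal until housings reaches 0; allowable decrease = 108 hr.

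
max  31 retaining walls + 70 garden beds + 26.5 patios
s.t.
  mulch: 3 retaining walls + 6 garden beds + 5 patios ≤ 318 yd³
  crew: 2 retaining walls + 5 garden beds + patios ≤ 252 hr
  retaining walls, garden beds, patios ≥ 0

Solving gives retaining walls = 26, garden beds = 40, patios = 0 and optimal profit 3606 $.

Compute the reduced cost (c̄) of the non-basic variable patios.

-6.5

At the optimum: mulch uses 318 of 318 (binding); crew uses 252 of 252 (binding).
Dual feasibility on the basic columns requires 3·y_mulch + 2·y_crew = 31, 6·y_mulch + 5·y_crew = 70.
This yields shadow prices y_mulch = 5, y_crew = 8.
Reduced cost of patios: c₃ − yᵀa₃ = 26.5 − (5·5 + 8·1) = 26.5 − 33 = -6.5.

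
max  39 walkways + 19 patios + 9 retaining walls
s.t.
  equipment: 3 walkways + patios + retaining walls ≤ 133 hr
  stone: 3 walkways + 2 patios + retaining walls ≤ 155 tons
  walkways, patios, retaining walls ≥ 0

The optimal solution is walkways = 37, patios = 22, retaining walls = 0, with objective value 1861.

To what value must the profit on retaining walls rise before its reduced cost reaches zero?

Check each constraint at x*: equipment 133/133 (tight); stone 155/155 (tight).
Dual feasibility on the basic columns requires 3·y_equipment + 3·y_stone = 39, 1·y_equipment + 2·y_stone = 19.
Solving: y_equipment = 7, y_stone = 6.
retaining walls enters the basis when its profit ≥ yᵀa₃ = 7·1 + 6·1 = 13.

13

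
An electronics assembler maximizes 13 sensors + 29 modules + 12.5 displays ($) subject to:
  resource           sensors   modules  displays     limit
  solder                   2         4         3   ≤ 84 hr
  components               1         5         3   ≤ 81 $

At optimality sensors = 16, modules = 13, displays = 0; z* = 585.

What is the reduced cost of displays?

At the optimum: solder uses 84 of 84 (binding); components uses 81 of 81 (binding).
Dual feasibility on the basic columns requires 2·y_solder + 1·y_components = 13, 4·y_solder + 5·y_components = 29.
Solving: y_solder = 6, y_components = 1.
Reduced cost of displays: c₃ − yᵀa₃ = 12.5 − (6·3 + 1·3) = 12.5 − 21 = -8.5.

-8.5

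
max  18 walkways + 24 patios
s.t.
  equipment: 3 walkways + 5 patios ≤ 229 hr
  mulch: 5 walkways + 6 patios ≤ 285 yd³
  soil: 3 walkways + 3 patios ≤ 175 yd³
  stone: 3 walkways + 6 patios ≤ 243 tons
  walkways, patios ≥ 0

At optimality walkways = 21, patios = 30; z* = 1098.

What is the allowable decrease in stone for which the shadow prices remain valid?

72

Binding constraints: mulch, stone. The basis is B = [[5,6],[3,6]] with det 12.
Per unit decrease in stone, x* moves by d = (0.5, -0.4167).
The basis stays optimal until patios reaches 0; allowable decrease = 72 tons.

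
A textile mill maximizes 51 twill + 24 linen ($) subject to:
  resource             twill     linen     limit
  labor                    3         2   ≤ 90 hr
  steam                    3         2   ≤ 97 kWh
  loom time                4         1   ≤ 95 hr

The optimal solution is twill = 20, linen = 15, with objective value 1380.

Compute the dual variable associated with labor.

9

Binding: labor and loom time. Non-binding: steam (7 unused).
By complementary slackness, y = 0 for the non-binding constraint.
Dual feasibility on the basic columns requires 3·y_labor + 4·y_loom time = 51, 2·y_labor + 1·y_loom time = 24.
This yields shadow prices y_labor = 9, y_loom time = 6.
Shadow price of labor = 9.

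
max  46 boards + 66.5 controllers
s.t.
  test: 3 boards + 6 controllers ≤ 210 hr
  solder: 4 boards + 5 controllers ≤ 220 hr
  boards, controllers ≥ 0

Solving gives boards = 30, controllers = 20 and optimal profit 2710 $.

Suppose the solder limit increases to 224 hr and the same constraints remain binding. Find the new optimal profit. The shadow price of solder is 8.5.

2744

Δb = 4, so new z* = 2710 + (8.5)·(4) = 2710 + 34 = 2744.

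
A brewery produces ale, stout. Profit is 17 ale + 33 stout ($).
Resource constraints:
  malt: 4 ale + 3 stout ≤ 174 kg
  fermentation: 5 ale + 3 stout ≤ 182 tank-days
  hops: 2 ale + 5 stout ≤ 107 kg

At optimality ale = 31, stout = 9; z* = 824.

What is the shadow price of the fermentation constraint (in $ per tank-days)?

At the optimum: malt uses 151 of 174 (slack = 23); fermentation uses 182 of 182 (binding); hops uses 107 of 107 (binding).
Since malt is not tight, its dual is 0.
Dual feasibility on the basic columns requires 5·y_fermentation + 2·y_hops = 17, 3·y_fermentation + 5·y_hops = 33.
→ y_fermentation = 1 and y_hops = 6.
Shadow price of fermentation = 1.

1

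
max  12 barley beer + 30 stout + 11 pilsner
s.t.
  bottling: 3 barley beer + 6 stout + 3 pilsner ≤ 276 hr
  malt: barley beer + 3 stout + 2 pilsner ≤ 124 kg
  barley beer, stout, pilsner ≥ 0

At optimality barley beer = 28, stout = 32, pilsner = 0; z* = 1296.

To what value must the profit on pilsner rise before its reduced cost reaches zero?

Check each constraint at x*: bottling 276/276 (tight); malt 124/124 (tight).
Dual feasibility on the basic columns requires 3·y_bottling + 1·y_malt = 12, 6·y_bottling + 3·y_malt = 30.
This yields shadow prices y_bottling = 2, y_malt = 6.
pilsner enters the basis when its profit ≥ yᵀa₃ = 2·3 + 6·2 = 18.

18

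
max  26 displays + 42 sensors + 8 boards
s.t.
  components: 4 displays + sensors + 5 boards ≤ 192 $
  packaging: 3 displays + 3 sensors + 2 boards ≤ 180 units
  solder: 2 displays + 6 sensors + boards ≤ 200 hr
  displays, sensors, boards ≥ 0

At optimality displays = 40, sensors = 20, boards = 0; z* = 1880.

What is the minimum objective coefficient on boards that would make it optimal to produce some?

At the optimum: components uses 180 of 192 (slack = 12); packaging uses 180 of 180 (binding); solder uses 200 of 200 (binding).
By complementary slackness, y = 0 for the non-binding constraint.
From A_Bᵀ y = c: 3·y_packaging + 2·y_solder = 26; 3·y_packaging + 6·y_solder = 42.
Solving: y_packaging = 6, y_solder = 4.
boards enters the basis when its profit ≥ yᵀa₃ = 6·2 + 4·1 = 16.

16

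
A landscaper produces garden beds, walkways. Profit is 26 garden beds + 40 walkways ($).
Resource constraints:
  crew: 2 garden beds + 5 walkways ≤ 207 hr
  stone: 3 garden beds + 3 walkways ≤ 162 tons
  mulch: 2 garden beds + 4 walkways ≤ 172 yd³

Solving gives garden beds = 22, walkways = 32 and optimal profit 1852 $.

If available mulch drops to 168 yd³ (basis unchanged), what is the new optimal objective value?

1824

Binding: stone and mulch. Non-binding: crew (3 unused).
Slack constraints have shadow price 0 (complementary slackness).
From A_Bᵀ y = c: 3·y_stone + 2·y_mulch = 26; 3·y_stone + 4·y_mulch = 40.
Solving: y_stone = 4, y_mulch = 7.
Δz = y_mulch·Δb = 7 × (-4) = -28, so new z* = 1852 − 28 = 1824.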